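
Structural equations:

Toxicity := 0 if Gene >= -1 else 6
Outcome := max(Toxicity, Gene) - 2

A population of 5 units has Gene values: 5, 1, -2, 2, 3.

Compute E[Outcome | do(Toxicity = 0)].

0.2

do(Toxicity=0) breaks Toxicity's dependence on Gene. With Toxicity=0 fixed, Outcome across the units is 3, -1, -2, 0, 1, mean 0.2.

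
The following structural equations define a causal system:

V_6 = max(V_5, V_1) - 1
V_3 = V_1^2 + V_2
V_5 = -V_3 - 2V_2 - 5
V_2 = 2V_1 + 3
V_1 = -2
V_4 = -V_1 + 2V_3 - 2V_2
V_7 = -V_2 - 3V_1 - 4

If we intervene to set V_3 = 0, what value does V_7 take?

The intervention breaks the incoming arrows to V_3: V_3 = V_1^2 + V_2 no longer applies, and V_3 = 0.
V_7 is not downstream of the intervention, so its value is determined by the original equations.
V_2 = 2V_1 + 3  [with V_1=-2]  = -1
V_7 = -V_2 - 3V_1 - 4  [with V_2=-1, V_1=-2]  = 3

3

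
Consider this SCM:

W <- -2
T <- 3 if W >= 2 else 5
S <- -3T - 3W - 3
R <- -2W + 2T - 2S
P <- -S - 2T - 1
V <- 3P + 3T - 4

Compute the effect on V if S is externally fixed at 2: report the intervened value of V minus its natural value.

-42

The intervention breaks the incoming arrows to S: S <- -3T - 3W - 3 no longer applies, and S = 2.
T = 3 if W >= 2 else 5  [with W=-2]  = 5
P = -S - 2T - 1  [with S=2, T=5]  = -13
V = 3P + 3T - 4  [with P=-13, T=5]  = -28
Without intervention: T = 3 if W >= 2 else 5  [with W=-2]  = 5; S = -3T - 3W - 3  [with T=5, W=-2]  = -12; P = -S - 2T - 1  [with S=-12, T=5]  = 1; V = 3P + 3T - 4  [with P=1, T=5]  = 14.
Change = -28 − 14 = -42.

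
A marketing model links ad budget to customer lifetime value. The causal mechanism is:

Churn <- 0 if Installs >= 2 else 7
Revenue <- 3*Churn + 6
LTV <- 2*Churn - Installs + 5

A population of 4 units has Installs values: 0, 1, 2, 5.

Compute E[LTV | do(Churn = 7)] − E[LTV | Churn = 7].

-1.5

Every unit gets Churn=7 under the intervention. LTV values become 19, 18, 17, 14; E[LTV|do(Churn=7)] = 17.
E[LTV|Churn=7] averages over only the 2 units with Churn=7 (Installs = 0, 1): LTV = 19, 18, mean 18.5.
Difference = 17 − 18.5 = -1.5.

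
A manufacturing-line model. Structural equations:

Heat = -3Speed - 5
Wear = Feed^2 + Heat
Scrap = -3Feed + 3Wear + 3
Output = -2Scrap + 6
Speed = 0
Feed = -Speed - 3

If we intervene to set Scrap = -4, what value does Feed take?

Under do(Scrap=-4), the mechanism Scrap = -3Feed + 3Wear + 3 is discarded; Scrap is fixed at -4.
No directed path runs from Scrap to Feed, so Feed keeps its natural value.
Feed = -Speed - 3  [with Speed=0]  = -3

-3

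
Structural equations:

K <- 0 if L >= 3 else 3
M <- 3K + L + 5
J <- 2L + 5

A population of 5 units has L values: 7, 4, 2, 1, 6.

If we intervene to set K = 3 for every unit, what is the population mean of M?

18

The intervention sets K=3 in all 5 units regardless of L. Recomputing M per unit gives 21, 18, 16, 15, 20; average 18.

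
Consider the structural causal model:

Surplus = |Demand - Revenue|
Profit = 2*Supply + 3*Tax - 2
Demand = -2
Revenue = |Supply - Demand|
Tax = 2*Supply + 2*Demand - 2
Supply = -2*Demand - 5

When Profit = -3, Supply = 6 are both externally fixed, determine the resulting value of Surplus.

10

The joint intervention fixes Profit = -3, Supply = 6, removing each variable's own equation.
Revenue = |Supply - Demand|  [with Supply=6, Demand=-2]  = 8
Surplus = |Demand - Revenue|  [with Demand=-2, Revenue=8]  = 10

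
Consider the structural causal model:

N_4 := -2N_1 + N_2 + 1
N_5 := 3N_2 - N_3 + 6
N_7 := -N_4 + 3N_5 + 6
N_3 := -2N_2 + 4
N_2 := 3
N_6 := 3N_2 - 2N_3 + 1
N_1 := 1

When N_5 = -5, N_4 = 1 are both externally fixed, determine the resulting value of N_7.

-10

Setting N_5 = -5, N_4 = 1 by intervention discards those variables' equations.
N_7 = -N_4 + 3N_5 + 6  [with N_4=1, N_5=-5]  = -10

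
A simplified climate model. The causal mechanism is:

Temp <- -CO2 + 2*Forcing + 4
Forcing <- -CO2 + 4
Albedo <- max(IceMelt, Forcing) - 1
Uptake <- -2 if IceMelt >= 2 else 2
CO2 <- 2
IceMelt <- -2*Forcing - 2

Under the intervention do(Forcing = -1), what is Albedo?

-1

do(Forcing=-1) replaces the equation Forcing <- -CO2 + 4 with the constant Forcing = -1.
IceMelt = -2*Forcing - 2  [with Forcing=-1]  = 0
Albedo = max(IceMelt, Forcing) - 1  [with IceMelt=0, Forcing=-1]  = -1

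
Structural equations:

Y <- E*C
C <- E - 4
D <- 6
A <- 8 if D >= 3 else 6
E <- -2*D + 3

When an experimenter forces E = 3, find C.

Under do(E=3), the mechanism E <- -2*D + 3 is discarded; E is fixed at 3.
C = E - 4  [with E=3]  = -1

-1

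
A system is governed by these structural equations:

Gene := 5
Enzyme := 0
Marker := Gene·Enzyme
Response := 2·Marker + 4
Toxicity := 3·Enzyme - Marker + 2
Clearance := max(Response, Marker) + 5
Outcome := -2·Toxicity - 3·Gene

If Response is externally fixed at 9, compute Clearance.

14

Under do(Response=9), the mechanism Response := 2·Marker + 4 is discarded; Response is fixed at 9.
Marker = Gene·Enzyme  [with Gene=5, Enzyme=0]  = 0
Clearance = max(Response, Marker) + 5  [with Response=9, Marker=0]  = 14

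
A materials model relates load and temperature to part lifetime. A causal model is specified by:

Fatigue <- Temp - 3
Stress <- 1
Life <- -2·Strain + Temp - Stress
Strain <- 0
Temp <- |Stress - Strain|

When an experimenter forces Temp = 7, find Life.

6

do(Temp=7) replaces the equation Temp <- |Stress - Strain| with the constant Temp = 7.
Life = -2·Strain + Temp - Stress  [with Strain=0, Temp=7, Stress=1]  = 6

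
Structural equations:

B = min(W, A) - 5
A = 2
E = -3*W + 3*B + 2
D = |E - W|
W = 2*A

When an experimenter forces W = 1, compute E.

-13

Under do(W=1), the mechanism W = 2*A is discarded; W is fixed at 1.
B = min(W, A) - 5  [with W=1, A=2]  = -4
E = -3*W + 3*B + 2  [with W=1, B=-4]  = -13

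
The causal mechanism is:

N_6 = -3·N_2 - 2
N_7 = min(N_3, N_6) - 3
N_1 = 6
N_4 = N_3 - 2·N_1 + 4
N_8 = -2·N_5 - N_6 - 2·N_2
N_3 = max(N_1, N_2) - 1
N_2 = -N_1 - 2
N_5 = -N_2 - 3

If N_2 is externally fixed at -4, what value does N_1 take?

Under do(N_2=-4), the mechanism N_2 = -N_1 - 2 is discarded; N_2 is fixed at -4.
N_1 is not downstream of the intervention, so its value is determined by the original equations.

6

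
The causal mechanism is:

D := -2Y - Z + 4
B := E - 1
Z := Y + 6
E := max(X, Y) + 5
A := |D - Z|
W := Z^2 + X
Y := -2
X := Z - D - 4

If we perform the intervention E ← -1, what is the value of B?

do(E=-1) replaces the equation E := max(X, Y) + 5 with the constant E = -1.
B = E - 1  [with E=-1]  = -2

-2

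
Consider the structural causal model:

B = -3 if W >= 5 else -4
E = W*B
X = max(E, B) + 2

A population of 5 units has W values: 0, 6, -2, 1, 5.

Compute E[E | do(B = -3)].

do(B=-3) breaks B's dependence on W. With B=-3 fixed, E across the units is 0, -18, 6, -3, -15, mean -6.

-6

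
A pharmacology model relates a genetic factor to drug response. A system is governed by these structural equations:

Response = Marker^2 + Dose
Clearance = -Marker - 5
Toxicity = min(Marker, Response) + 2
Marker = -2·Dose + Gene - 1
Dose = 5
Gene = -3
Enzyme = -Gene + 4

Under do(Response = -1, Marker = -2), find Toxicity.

Setting Response = -1, Marker = -2 by intervention discards those variables' equations.
Toxicity = min(Marker, Response) + 2  [with Marker=-2, Response=-1]  = 0

0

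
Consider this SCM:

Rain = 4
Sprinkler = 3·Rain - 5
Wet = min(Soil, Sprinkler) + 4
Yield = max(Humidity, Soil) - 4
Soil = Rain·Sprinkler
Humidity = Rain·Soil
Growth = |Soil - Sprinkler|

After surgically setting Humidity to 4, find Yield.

Intervening sets Humidity = 4 and removes its equation (Humidity = Rain·Soil).
Sprinkler = 3·Rain - 5  [with Rain=4]  = 7
Soil = Rain·Sprinkler  [with Rain=4, Sprinkler=7]  = 28
Yield = max(Humidity, Soil) - 4  [with Humidity=4, Soil=28]  = 24

24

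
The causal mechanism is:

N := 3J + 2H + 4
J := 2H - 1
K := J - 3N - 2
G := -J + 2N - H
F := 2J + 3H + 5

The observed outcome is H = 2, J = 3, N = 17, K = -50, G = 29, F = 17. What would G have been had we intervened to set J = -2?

do(J=-2) replaces the equation J := 2H - 1 with the constant J = -2.
N = 3J + 2H + 4  [with J=-2, H=2]  = 2
G = -J + 2N - H  [with J=-2, N=2, H=2]  = 4

4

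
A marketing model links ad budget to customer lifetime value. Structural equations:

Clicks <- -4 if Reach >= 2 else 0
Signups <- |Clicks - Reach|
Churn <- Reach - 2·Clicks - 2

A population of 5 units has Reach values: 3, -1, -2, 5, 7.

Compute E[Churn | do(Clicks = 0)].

0.4

do(Clicks=0) breaks Clicks's dependence on Reach. With Clicks=0 fixed, Churn across the units is 1, -3, -4, 3, 5, mean 0.4.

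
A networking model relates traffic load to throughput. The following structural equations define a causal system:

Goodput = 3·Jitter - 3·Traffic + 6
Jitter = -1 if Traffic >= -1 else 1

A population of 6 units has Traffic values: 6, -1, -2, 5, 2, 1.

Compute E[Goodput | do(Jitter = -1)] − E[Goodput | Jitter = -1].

Under do(Jitter=-1), Jitter's equation is replaced by Jitter=-1 for every unit. Per-unit Goodput: -15, 6, 9, -12, -3, 0. Mean = -2.5.
Conditioning on Jitter=-1 selects the 5 unit(s) with Traffic ∈ {6, -1, 5, 2, 1}. Their Goodput values: -15, 6, -12, -3, 0. Mean = -4.8.
Difference = -2.5 − (-4.8) = 2.3.

2.3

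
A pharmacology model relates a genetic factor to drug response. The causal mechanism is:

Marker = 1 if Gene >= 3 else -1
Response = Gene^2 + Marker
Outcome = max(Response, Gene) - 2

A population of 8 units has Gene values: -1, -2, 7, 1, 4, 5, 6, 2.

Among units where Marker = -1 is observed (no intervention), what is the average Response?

E[Response|Marker=-1] averages over only the 4 units with Marker=-1 (Gene = -1, -2, 1, 2): Response = 0, 3, 0, 3, mean 1.5.

1.5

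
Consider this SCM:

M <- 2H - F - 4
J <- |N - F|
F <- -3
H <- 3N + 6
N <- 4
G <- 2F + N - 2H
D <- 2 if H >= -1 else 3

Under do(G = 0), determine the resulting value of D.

do(G=0) replaces the equation G <- 2F + N - 2H with the constant G = 0.
Since D is not a descendant of the intervened variable, it is unaffected.
H = 3N + 6  [with N=4]  = 18
D = 2 if H >= -1 else 3  [with H=18]  = 2

2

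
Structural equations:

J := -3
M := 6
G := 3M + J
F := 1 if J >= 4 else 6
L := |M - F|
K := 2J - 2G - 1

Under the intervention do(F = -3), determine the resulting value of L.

Intervening sets F = -3 and removes its equation (F := 1 if J >= 4 else 6).
L = |M - F|  [with M=6, F=-3]  = 9

9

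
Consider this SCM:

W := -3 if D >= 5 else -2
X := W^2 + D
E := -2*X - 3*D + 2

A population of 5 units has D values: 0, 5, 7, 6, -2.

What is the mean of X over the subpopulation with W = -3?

Observing W=-3 restricts to units where W's equation naturally yields -3: D ∈ {5, 7, 6}. In that subpopulation X = 14, 16, 15, mean 15.

15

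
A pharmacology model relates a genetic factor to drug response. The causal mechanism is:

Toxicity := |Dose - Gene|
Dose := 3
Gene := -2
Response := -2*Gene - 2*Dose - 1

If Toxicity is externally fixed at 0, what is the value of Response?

Under do(Toxicity=0), the mechanism Toxicity := |Dose - Gene| is discarded; Toxicity is fixed at 0.
Since Response is not a descendant of the intervened variable, it is unaffected.
Response = -2*Gene - 2*Dose - 1  [with Gene=-2, Dose=3]  = -3

-3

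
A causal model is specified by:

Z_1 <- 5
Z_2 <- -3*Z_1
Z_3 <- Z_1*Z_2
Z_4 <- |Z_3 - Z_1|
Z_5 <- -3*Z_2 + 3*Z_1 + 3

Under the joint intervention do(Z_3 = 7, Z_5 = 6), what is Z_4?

2

The joint intervention fixes Z_3 = 7, Z_5 = 6, removing each variable's own equation.
Z_4 = |Z_3 - Z_1|  [with Z_3=7, Z_1=5]  = 2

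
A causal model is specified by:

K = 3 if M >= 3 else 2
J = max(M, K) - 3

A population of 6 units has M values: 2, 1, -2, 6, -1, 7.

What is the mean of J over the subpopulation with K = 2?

Observing K=2 restricts to units where K's equation naturally yields 2: M ∈ {2, 1, -2, -1}. In that subpopulation J = -1, -1, -1, -1, mean -1.

-1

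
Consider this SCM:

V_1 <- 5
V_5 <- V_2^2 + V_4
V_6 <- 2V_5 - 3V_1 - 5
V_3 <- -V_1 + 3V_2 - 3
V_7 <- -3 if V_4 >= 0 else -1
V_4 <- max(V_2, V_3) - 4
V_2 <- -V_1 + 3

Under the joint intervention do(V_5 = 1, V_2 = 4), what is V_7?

-3

Setting V_5 = 1, V_2 = 4 by intervention discards those variables' equations.
V_3 = -V_1 + 3V_2 - 3  [with V_1=5, V_2=4]  = 4
V_4 = max(V_2, V_3) - 4  [with V_2=4, V_3=4]  = 0
V_7 = -3 if V_4 >= 0 else -1  [with V_4=0]  = -3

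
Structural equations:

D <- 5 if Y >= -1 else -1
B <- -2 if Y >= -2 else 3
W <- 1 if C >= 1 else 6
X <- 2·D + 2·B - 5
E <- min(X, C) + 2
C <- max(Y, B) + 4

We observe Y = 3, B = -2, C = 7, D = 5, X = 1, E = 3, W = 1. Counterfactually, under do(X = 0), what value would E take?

The intervention breaks the incoming arrows to X: X <- 2·D + 2·B - 5 no longer applies, and X = 0.
B = -2 if Y >= -2 else 3  [with Y=3]  = -2
C = max(Y, B) + 4  [with Y=3, B=-2]  = 7
E = min(X, C) + 2  [with X=0, C=7]  = 2

2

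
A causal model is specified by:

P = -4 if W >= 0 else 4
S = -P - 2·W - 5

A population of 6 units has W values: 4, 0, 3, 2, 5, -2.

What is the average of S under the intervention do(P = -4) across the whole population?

-5

The intervention sets P=-4 in all 6 units regardless of W. Recomputing S per unit gives -9, -1, -7, -5, -11, 3; average -5.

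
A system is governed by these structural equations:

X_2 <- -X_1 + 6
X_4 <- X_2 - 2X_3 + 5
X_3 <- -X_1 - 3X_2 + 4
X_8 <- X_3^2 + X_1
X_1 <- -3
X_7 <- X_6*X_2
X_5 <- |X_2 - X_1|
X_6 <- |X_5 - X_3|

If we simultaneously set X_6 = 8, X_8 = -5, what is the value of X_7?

Under do(X_6 = 8, X_8 = -5), each intervened variable's structural equation is replaced by its fixed value.
X_2 = -X_1 + 6  [with X_1=-3]  = 9
X_7 = X_6*X_2  [with X_6=8, X_2=9]  = 72

72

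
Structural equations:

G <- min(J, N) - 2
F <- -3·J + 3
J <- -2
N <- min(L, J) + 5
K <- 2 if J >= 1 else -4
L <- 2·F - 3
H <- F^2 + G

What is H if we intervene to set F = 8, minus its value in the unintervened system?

-17

Under do(F=8), the mechanism F <- -3·J + 3 is discarded; F is fixed at 8.
L = 2·F - 3  [with F=8]  = 13
N = min(L, J) + 5  [with L=13, J=-2]  = 3
G = min(J, N) - 2  [with J=-2, N=3]  = -4
H = F^2 + G  [with F=8, G=-4]  = 60
Without intervention: F = -3·J + 3  [with J=-2]  = 9; L = 2·F - 3  [with F=9]  = 15; N = min(L, J) + 5  [with L=15, J=-2]  = 3; G = min(J, N) - 2  [with J=-2, N=3]  = -4; H = F^2 + G  [with F=9, G=-4]  = 77.
Change = 60 − 77 = -17.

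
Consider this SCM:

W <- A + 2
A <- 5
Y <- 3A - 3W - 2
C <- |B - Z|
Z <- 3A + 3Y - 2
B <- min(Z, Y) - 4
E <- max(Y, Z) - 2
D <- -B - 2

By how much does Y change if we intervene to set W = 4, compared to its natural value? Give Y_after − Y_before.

The intervention breaks the incoming arrows to W: W <- A + 2 no longer applies, and W = 4.
Y = 3A - 3W - 2  [with A=5, W=4]  = 1
Without intervention: W = A + 2  [with A=5]  = 7; Y = 3A - 3W - 2  [with A=5, W=7]  = -8.
Change = 1 − (-8) = 9.

9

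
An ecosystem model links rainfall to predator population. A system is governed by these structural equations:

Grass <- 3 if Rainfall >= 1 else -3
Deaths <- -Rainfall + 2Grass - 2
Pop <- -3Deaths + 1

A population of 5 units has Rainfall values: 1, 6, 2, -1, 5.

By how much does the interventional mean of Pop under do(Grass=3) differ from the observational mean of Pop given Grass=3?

-2.7

Under do(Grass=3), Grass's equation is replaced by Grass=3 for every unit. Per-unit Pop: -8, 7, -5, -14, 4. Mean = -3.2.
Observing Grass=3 restricts to units where Grass's equation naturally yields 3: Rainfall ∈ {1, 6, 2, 5}. In that subpopulation Pop = -8, 7, -5, 4, mean -0.5.
Difference = -3.2 − (-0.5) = -2.7.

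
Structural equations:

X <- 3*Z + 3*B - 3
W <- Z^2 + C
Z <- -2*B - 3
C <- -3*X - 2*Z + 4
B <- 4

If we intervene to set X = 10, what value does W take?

do(X=10) replaces the equation X <- 3*Z + 3*B - 3 with the constant X = 10.
Z = -2*B - 3  [with B=4]  = -11
C = -3*X - 2*Z + 4  [with X=10, Z=-11]  = -4
W = Z^2 + C  [with Z=-11, C=-4]  = 117

117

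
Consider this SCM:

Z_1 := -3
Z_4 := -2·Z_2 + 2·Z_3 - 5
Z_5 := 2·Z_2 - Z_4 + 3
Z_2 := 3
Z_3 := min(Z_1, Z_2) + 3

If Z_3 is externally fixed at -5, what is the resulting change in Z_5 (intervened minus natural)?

do(Z_3=-5) replaces the equation Z_3 := min(Z_1, Z_2) + 3 with the constant Z_3 = -5.
Z_4 = -2·Z_2 + 2·Z_3 - 5  [with Z_2=3, Z_3=-5]  = -21
Z_5 = 2·Z_2 - Z_4 + 3  [with Z_2=3, Z_4=-21]  = 30
Without intervention: Z_3 = min(Z_1, Z_2) + 3  [with Z_1=-3, Z_2=3]  = 0; Z_4 = -2·Z_2 + 2·Z_3 - 5  [with Z_2=3, Z_3=0]  = -11; Z_5 = 2·Z_2 - Z_4 + 3  [with Z_2=3, Z_4=-11]  = 20.
Change = 30 − 20 = 10.

10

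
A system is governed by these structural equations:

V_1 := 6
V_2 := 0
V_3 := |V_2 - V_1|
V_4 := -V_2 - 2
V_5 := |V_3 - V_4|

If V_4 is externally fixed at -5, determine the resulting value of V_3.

Under do(V_4=-5), the mechanism V_4 := -V_2 - 2 is discarded; V_4 is fixed at -5.
Since V_3 is not a descendant of the intervened variable, it is unaffected.
V_3 = |V_2 - V_1|  [with V_2=0, V_1=6]  = 6

6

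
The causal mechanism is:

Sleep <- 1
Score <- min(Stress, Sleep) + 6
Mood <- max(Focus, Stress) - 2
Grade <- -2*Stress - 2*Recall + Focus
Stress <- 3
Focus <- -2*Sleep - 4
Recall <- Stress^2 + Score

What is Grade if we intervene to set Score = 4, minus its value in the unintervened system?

The intervention breaks the incoming arrows to Score: Score <- min(Stress, Sleep) + 6 no longer applies, and Score = 4.
Focus = -2*Sleep - 4  [with Sleep=1]  = -6
Recall = Stress^2 + Score  [with Stress=3, Score=4]  = 13
Grade = -2*Stress - 2*Recall + Focus  [with Stress=3, Recall=13, Focus=-6]  = -38
Without intervention: Focus = -2*Sleep - 4  [with Sleep=1]  = -6; Score = min(Stress, Sleep) + 6  [with Stress=3, Sleep=1]  = 7; Recall = Stress^2 + Score  [with Stress=3, Score=7]  = 16; Grade = -2*Stress - 2*Recall + Focus  [with Stress=3, Recall=16, Focus=-6]  = -44.
Change = -38 − (-44) = 6.

6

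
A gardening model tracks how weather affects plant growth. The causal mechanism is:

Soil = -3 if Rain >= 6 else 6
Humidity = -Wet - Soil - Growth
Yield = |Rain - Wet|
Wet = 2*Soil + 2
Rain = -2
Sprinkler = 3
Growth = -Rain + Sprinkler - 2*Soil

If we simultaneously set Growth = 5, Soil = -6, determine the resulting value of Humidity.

The joint intervention fixes Growth = 5, Soil = -6, removing each variable's own equation.
Wet = 2*Soil + 2  [with Soil=-6]  = -10
Humidity = -Wet - Soil - Growth  [with Wet=-10, Soil=-6, Growth=5]  = 11

11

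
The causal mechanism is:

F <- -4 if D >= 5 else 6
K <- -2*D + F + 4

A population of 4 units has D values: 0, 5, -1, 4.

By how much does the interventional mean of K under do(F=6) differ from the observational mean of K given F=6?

Every unit gets F=6 under the intervention. K values become 10, 0, 12, 2; E[K|do(F=6)] = 6.
Observing F=6 restricts to units where F's equation naturally yields 6: D ∈ {0, -1, 4}. In that subpopulation K = 10, 12, 2, mean 8.
Difference = 6 − 8 = -2.

-2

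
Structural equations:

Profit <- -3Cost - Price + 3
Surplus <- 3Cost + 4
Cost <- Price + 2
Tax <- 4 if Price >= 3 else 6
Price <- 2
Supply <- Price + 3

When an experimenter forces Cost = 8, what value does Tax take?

6

The intervention breaks the incoming arrows to Cost: Cost <- Price + 2 no longer applies, and Cost = 8.
Tax is not downstream of the intervention, so its value is determined by the original equations.
Tax = 4 if Price >= 3 else 6  [with Price=2]  = 6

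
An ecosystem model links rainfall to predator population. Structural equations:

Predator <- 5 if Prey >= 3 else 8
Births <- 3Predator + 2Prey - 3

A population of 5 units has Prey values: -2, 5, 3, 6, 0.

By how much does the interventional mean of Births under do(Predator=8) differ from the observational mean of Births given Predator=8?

Under do(Predator=8), Predator's equation is replaced by Predator=8 for every unit. Per-unit Births: 17, 31, 27, 33, 21. Mean = 25.8.
E[Births|Predator=8] averages over only the 2 units with Predator=8 (Prey = -2, 0): Births = 17, 21, mean 19.
Difference = 25.8 − 19 = 6.8.

6.8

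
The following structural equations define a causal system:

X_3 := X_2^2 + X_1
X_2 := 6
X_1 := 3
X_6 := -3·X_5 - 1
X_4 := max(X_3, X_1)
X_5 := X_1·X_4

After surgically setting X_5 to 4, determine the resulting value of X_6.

-13

The intervention breaks the incoming arrows to X_5: X_5 := X_1·X_4 no longer applies, and X_5 = 4.
X_6 = -3·X_5 - 1  [with X_5=4]  = -13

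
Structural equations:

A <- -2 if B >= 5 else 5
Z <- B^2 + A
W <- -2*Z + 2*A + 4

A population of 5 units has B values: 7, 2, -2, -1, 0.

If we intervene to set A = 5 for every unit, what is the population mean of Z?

Under do(A=5), A's equation is replaced by A=5 for every unit. Per-unit Z: 54, 9, 9, 6, 5. Mean = 16.6.

16.6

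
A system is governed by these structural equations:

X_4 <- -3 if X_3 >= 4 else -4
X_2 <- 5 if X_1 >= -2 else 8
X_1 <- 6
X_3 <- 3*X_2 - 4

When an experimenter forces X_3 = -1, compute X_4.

-4

The intervention breaks the incoming arrows to X_3: X_3 <- 3*X_2 - 4 no longer applies, and X_3 = -1.
X_4 = -3 if X_3 >= 4 else -4  [with X_3=-1]  = -4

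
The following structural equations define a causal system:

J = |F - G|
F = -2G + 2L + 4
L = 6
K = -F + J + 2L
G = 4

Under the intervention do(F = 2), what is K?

do(F=2) replaces the equation F = -2G + 2L + 4 with the constant F = 2.
J = |F - G|  [with F=2, G=4]  = 2
K = -F + J + 2L  [with F=2, J=2, L=6]  = 12

12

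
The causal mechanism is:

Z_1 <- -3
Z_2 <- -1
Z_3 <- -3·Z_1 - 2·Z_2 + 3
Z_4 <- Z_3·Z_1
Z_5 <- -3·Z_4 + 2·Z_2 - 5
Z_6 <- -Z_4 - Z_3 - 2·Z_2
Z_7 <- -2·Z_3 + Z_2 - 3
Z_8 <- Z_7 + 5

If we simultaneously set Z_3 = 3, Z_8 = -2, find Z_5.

20

The joint intervention fixes Z_3 = 3, Z_8 = -2, removing each variable's own equation.
Z_4 = Z_3·Z_1  [with Z_3=3, Z_1=-3]  = -9
Z_5 = -3·Z_4 + 2·Z_2 - 5  [with Z_4=-9, Z_2=-1]  = 20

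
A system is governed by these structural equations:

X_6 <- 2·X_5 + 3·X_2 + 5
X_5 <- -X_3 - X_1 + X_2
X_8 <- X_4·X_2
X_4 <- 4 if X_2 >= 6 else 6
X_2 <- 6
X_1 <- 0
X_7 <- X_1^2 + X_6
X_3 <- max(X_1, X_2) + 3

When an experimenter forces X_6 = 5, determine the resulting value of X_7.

5

Intervening sets X_6 = 5 and removes its equation (X_6 <- 2·X_5 + 3·X_2 + 5).
X_7 = X_1^2 + X_6  [with X_1=0, X_6=5]  = 5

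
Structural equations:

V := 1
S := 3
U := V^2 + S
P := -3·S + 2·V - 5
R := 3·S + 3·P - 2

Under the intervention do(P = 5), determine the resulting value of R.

Intervening sets P = 5 and removes its equation (P := -3·S + 2·V - 5).
R = 3·S + 3·P - 2  [with S=3, P=5]  = 22

22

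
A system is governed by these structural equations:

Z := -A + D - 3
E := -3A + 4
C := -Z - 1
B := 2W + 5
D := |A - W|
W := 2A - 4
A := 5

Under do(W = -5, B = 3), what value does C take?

-3

Setting W = -5, B = 3 by intervention discards those variables' equations.
D = |A - W|  [with A=5, W=-5]  = 10
Z = -A + D - 3  [with A=5, D=10]  = 2
C = -Z - 1  [with Z=2]  = -3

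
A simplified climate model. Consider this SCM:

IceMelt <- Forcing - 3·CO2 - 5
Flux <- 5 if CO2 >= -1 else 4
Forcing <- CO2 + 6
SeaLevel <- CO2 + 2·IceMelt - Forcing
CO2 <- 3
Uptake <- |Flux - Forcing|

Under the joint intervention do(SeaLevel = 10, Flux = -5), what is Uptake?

14

The joint intervention fixes SeaLevel = 10, Flux = -5, removing each variable's own equation.
Forcing = CO2 + 6  [with CO2=3]  = 9
Uptake = |Flux - Forcing|  [with Flux=-5, Forcing=9]  = 14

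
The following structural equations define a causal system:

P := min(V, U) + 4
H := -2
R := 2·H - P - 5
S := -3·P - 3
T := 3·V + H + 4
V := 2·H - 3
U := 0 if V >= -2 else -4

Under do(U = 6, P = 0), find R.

-9

Under do(U = 6, P = 0), each intervened variable's structural equation is replaced by its fixed value.
R = 2·H - P - 5  [with H=-2, P=0]  = -9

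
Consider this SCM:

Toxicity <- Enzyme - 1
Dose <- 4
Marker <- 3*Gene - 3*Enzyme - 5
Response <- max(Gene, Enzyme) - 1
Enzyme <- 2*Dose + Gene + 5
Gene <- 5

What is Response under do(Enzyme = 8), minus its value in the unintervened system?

do(Enzyme=8) replaces the equation Enzyme <- 2*Dose + Gene + 5 with the constant Enzyme = 8.
Response = max(Gene, Enzyme) - 1  [with Gene=5, Enzyme=8]  = 7
Without intervention: Enzyme = 2*Dose + Gene + 5  [with Dose=4, Gene=5]  = 18; Response = max(Gene, Enzyme) - 1  [with Gene=5, Enzyme=18]  = 17.
Change = 7 − 17 = -10.

-10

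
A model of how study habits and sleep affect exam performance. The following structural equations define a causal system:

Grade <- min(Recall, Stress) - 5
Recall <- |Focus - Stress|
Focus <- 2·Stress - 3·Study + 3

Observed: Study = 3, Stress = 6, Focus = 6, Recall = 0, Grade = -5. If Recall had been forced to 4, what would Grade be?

-1

Intervening sets Recall = 4 and removes its equation (Recall <- |Focus - Stress|).
Grade = min(Recall, Stress) - 5  [with Recall=4, Stress=6]  = -1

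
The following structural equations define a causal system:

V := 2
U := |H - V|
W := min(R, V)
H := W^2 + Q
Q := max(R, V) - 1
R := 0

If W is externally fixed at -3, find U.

8

The intervention breaks the incoming arrows to W: W := min(R, V) no longer applies, and W = -3.
Q = max(R, V) - 1  [with R=0, V=2]  = 1
H = W^2 + Q  [with W=-3, Q=1]  = 10
U = |H - V|  [with H=10, V=2]  = 8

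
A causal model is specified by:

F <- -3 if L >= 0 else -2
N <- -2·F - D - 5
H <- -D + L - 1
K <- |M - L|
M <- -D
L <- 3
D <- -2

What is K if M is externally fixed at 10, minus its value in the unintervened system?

6

Intervening sets M = 10 and removes its equation (M <- -D).
K = |M - L|  [with M=10, L=3]  = 7
Without intervention: M = -D  [with D=-2]  = 2; K = |M - L|  [with M=2, L=3]  = 1.
Change = 7 − 1 = 6.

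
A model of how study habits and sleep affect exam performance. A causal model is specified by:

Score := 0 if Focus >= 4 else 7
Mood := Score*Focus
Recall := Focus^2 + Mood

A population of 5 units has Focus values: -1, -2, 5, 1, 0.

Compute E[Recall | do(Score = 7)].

Under do(Score=7), Score's equation is replaced by Score=7 for every unit. Per-unit Recall: -6, -10, 60, 8, 0. Mean = 10.4.

10.4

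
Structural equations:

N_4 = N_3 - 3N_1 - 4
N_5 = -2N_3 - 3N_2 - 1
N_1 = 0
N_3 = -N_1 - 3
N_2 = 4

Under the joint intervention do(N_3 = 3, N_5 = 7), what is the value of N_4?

The joint intervention fixes N_3 = 3, N_5 = 7, removing each variable's own equation.
N_4 = N_3 - 3N_1 - 4  [with N_3=3, N_1=0]  = -1

-1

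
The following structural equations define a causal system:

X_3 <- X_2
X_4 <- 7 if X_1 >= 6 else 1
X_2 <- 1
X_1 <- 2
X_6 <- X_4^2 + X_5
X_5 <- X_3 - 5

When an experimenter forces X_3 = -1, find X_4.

1

The intervention breaks the incoming arrows to X_3: X_3 <- X_2 no longer applies, and X_3 = -1.
X_4 is not downstream of the intervention, so its value is determined by the original equations.
X_4 = 7 if X_1 >= 6 else 1  [with X_1=2]  = 1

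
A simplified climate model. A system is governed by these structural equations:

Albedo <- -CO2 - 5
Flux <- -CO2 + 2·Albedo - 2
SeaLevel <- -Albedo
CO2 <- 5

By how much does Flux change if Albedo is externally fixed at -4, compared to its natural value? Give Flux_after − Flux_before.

12

Under do(Albedo=-4), the mechanism Albedo <- -CO2 - 5 is discarded; Albedo is fixed at -4.
Flux = -CO2 + 2·Albedo - 2  [with CO2=5, Albedo=-4]  = -15
Without intervention: Albedo = -CO2 - 5  [with CO2=5]  = -10; Flux = -CO2 + 2·Albedo - 2  [with CO2=5, Albedo=-10]  = -27.
Change = -15 − (-27) = 12.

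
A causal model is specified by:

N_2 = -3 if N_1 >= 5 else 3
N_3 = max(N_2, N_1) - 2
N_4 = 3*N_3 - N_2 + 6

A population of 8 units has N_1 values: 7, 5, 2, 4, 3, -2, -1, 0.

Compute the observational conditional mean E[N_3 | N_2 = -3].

Conditioning on N_2=-3 selects the 2 unit(s) with N_1 ∈ {7, 5}. Their N_3 values: 5, 3. Mean = 4.

4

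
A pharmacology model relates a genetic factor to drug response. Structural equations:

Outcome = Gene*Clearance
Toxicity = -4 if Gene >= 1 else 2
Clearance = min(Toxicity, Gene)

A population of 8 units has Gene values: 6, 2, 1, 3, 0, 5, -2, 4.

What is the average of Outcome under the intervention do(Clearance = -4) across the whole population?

-9.5

Under do(Clearance=-4), Clearance's equation is replaced by Clearance=-4 for every unit. Per-unit Outcome: -24, -8, -4, -12, 0, -20, 8, -16. Mean = -9.5.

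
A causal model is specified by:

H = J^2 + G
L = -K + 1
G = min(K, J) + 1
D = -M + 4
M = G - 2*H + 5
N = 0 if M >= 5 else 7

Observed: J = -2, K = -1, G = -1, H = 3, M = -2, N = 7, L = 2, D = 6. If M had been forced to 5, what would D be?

do(M=5) replaces the equation M = G - 2*H + 5 with the constant M = 5.
D = -M + 4  [with M=5]  = -1

-1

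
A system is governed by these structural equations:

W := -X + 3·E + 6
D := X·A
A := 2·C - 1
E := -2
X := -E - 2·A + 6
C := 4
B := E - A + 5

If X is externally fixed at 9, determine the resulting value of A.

Under do(X=9), the mechanism X := -E - 2·A + 6 is discarded; X is fixed at 9.
Since A is not a descendant of the intervened variable, it is unaffected.
A = 2·C - 1  [with C=4]  = 7

7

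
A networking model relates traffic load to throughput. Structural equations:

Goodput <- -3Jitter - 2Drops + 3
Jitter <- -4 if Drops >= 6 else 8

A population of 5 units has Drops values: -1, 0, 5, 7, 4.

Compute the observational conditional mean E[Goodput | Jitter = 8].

E[Goodput|Jitter=8] averages over only the 4 units with Jitter=8 (Drops = -1, 0, 5, 4): Goodput = -19, -21, -31, -29, mean -25.

-25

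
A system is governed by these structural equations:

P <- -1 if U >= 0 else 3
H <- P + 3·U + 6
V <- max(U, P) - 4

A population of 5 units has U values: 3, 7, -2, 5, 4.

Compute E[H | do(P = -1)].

15.2

do(P=-1) breaks P's dependence on U. With P=-1 fixed, H across the units is 14, 26, -1, 20, 17, mean 15.2.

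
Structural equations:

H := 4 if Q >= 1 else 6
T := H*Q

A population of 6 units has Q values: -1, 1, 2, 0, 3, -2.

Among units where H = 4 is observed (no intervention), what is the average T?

Conditioning on H=4 selects the 3 unit(s) with Q ∈ {1, 2, 3}. Their T values: 4, 8, 12. Mean = 8.

8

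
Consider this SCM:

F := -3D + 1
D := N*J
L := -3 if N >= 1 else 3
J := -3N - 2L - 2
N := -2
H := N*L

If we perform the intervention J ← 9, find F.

The intervention breaks the incoming arrows to J: J := -3N - 2L - 2 no longer applies, and J = 9.
D = N*J  [with N=-2, J=9]  = -18
F = -3D + 1  [with D=-18]  = 55

55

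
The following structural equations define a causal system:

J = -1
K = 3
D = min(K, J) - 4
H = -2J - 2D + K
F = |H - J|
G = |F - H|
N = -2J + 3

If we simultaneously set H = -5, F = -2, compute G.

The joint intervention fixes H = -5, F = -2, removing each variable's own equation.
G = |F - H|  [with F=-2, H=-5]  = 3

3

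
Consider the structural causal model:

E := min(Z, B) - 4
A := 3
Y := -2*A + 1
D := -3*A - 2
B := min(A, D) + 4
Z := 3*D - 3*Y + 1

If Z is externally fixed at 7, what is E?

The intervention breaks the incoming arrows to Z: Z := 3*D - 3*Y + 1 no longer applies, and Z = 7.
D = -3*A - 2  [with A=3]  = -11
B = min(A, D) + 4  [with A=3, D=-11]  = -7
E = min(Z, B) - 4  [with Z=7, B=-7]  = -11

-11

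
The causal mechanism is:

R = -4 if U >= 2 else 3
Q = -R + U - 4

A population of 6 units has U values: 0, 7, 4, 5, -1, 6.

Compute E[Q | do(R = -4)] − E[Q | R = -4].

Under do(R=-4), R's equation is replaced by R=-4 for every unit. Per-unit Q: 0, 7, 4, 5, -1, 6. Mean = 3.5.
Observing R=-4 restricts to units where R's equation naturally yields -4: U ∈ {7, 4, 5, 6}. In that subpopulation Q = 7, 4, 5, 6, mean 5.5.
Difference = 3.5 − 5.5 = -2.

-2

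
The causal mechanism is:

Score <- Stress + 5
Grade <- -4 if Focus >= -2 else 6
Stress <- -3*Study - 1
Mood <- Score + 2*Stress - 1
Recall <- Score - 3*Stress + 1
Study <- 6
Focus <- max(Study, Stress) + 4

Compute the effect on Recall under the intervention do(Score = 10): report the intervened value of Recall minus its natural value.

24

Under do(Score=10), the mechanism Score <- Stress + 5 is discarded; Score is fixed at 10.
Stress = -3*Study - 1  [with Study=6]  = -19
Recall = Score - 3*Stress + 1  [with Score=10, Stress=-19]  = 68
Without intervention: Stress = -3*Study - 1  [with Study=6]  = -19; Score = Stress + 5  [with Stress=-19]  = -14; Recall = Score - 3*Stress + 1  [with Score=-14, Stress=-19]  = 44.
Change = 68 − 44 = 24.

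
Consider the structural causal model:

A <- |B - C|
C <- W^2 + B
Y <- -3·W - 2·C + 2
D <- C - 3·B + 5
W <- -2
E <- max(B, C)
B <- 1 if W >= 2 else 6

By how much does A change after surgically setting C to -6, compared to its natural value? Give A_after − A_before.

8

do(C=-6) replaces the equation C <- W^2 + B with the constant C = -6.
B = 1 if W >= 2 else 6  [with W=-2]  = 6
A = |B - C|  [with B=6, C=-6]  = 12
Without intervention: B = 1 if W >= 2 else 6  [with W=-2]  = 6; C = W^2 + B  [with W=-2, B=6]  = 10; A = |B - C|  [with B=6, C=10]  = 4.
Change = 12 − 4 = 8.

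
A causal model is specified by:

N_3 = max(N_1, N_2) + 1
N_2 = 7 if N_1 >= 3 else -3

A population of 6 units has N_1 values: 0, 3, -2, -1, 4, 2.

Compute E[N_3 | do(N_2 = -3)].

2

Under do(N_2=-3), N_2's equation is replaced by N_2=-3 for every unit. Per-unit N_3: 1, 4, -1, 0, 5, 3. Mean = 2.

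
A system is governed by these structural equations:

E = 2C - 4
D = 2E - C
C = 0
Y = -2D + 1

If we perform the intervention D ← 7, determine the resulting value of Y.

-13

The intervention breaks the incoming arrows to D: D = 2E - C no longer applies, and D = 7.
Y = -2D + 1  [with D=7]  = -13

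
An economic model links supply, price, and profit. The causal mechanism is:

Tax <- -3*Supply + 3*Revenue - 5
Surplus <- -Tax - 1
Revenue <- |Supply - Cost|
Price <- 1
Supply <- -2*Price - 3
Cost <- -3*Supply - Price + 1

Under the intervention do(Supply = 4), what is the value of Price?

1

Under do(Supply=4), the mechanism Supply <- -2*Price - 3 is discarded; Supply is fixed at 4.
Price is not downstream of the intervention, so its value is determined by the original equations.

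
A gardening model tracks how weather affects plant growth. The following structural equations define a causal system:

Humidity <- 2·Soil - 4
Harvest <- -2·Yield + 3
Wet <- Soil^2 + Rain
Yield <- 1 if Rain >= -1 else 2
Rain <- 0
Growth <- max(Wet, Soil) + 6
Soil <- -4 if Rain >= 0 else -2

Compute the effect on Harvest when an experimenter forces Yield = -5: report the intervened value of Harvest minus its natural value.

Intervening sets Yield = -5 and removes its equation (Yield <- 1 if Rain >= -1 else 2).
Harvest = -2·Yield + 3  [with Yield=-5]  = 13
Without intervention: Yield = 1 if Rain >= -1 else 2  [with Rain=0]  = 1; Harvest = -2·Yield + 3  [with Yield=1]  = 1.
Change = 13 − 1 = 12.

12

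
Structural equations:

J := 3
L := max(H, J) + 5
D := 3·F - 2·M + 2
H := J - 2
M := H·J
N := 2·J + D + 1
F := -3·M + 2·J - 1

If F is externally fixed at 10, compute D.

Intervening sets F = 10 and removes its equation (F := -3·M + 2·J - 1).
H = J - 2  [with J=3]  = 1
M = H·J  [with H=1, J=3]  = 3
D = 3·F - 2·M + 2  [with F=10, M=3]  = 26

26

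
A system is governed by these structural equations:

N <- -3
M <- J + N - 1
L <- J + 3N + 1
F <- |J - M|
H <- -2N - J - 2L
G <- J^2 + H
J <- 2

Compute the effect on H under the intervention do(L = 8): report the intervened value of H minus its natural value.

-28

The intervention breaks the incoming arrows to L: L <- J + 3N + 1 no longer applies, and L = 8.
H = -2N - J - 2L  [with N=-3, J=2, L=8]  = -12
Without intervention: L = J + 3N + 1  [with J=2, N=-3]  = -6; H = -2N - J - 2L  [with N=-3, J=2, L=-6]  = 16.
Change = -12 − 16 = -28.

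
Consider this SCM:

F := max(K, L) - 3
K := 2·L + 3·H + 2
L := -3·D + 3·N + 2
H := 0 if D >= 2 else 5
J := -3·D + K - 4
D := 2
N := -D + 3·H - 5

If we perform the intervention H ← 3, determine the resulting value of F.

Under do(H=3), the mechanism H := 0 if D >= 2 else 5 is discarded; H is fixed at 3.
N = -D + 3·H - 5  [with D=2, H=3]  = 2
L = -3·D + 3·N + 2  [with D=2, N=2]  = 2
K = 2·L + 3·H + 2  [with L=2, H=3]  = 15
F = max(K, L) - 3  [with K=15, L=2]  = 12

12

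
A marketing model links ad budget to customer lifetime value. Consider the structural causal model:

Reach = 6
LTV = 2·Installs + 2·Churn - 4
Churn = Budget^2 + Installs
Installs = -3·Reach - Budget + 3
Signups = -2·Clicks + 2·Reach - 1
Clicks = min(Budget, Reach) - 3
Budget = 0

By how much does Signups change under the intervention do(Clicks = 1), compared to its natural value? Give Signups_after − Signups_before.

do(Clicks=1) replaces the equation Clicks = min(Budget, Reach) - 3 with the constant Clicks = 1.
Signups = -2·Clicks + 2·Reach - 1  [with Clicks=1, Reach=6]  = 9
Without intervention: Clicks = min(Budget, Reach) - 3  [with Budget=0, Reach=6]  = -3; Signups = -2·Clicks + 2·Reach - 1  [with Clicks=-3, Reach=6]  = 17.
Change = 9 − 17 = -8.

-8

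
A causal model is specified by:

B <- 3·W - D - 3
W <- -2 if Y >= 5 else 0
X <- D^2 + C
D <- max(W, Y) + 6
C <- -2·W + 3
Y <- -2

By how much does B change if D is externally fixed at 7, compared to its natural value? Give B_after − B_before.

-1

The intervention breaks the incoming arrows to D: D <- max(W, Y) + 6 no longer applies, and D = 7.
W = -2 if Y >= 5 else 0  [with Y=-2]  = 0
B = 3·W - D - 3  [with W=0, D=7]  = -10
Without intervention: W = -2 if Y >= 5 else 0  [with Y=-2]  = 0; D = max(W, Y) + 6  [with W=0, Y=-2]  = 6; B = 3·W - D - 3  [with W=0, D=6]  = -9.
Change = -10 − (-9) = -1.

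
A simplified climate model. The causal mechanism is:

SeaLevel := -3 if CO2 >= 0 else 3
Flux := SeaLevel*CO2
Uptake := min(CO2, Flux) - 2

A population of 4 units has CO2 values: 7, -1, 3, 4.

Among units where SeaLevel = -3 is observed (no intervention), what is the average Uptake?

-16

Conditioning on SeaLevel=-3 selects the 3 unit(s) with CO2 ∈ {7, 3, 4}. Their Uptake values: -23, -11, -14. Mean = -16.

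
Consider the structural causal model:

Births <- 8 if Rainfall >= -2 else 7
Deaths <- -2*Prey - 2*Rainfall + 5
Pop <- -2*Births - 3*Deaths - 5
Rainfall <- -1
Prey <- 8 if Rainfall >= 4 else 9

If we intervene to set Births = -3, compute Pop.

34

do(Births=-3) replaces the equation Births <- 8 if Rainfall >= -2 else 7 with the constant Births = -3.
Prey = 8 if Rainfall >= 4 else 9  [with Rainfall=-1]  = 9
Deaths = -2*Prey - 2*Rainfall + 5  [with Prey=9, Rainfall=-1]  = -11
Pop = -2*Births - 3*Deaths - 5  [with Births=-3, Deaths=-11]  = 34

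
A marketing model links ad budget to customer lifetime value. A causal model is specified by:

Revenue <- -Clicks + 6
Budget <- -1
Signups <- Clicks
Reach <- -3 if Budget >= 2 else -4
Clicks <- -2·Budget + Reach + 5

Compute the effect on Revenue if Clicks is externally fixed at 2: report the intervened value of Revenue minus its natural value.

1

do(Clicks=2) replaces the equation Clicks <- -2·Budget + Reach + 5 with the constant Clicks = 2.
Revenue = -Clicks + 6  [with Clicks=2]  = 4
Without intervention: Reach = -3 if Budget >= 2 else -4  [with Budget=-1]  = -4; Clicks = -2·Budget + Reach + 5  [with Budget=-1, Reach=-4]  = 3; Revenue = -Clicks + 6  [with Clicks=3]  = 3.
Change = 4 − 3 = 1.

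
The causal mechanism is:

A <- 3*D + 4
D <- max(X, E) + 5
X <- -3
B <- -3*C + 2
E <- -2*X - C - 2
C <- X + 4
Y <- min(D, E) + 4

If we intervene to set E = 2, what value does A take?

The intervention breaks the incoming arrows to E: E <- -2*X - C - 2 no longer applies, and E = 2.
D = max(X, E) + 5  [with X=-3, E=2]  = 7
A = 3*D + 4  [with D=7]  = 25

25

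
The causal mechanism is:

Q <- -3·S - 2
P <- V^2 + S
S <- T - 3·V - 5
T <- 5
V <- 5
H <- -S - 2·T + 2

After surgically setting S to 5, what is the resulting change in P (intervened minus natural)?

20

The intervention breaks the incoming arrows to S: S <- T - 3·V - 5 no longer applies, and S = 5.
P = V^2 + S  [with V=5, S=5]  = 30
Without intervention: S = T - 3·V - 5  [with T=5, V=5]  = -15; P = V^2 + S  [with V=5, S=-15]  = 10.
Change = 30 − 10 = 20.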